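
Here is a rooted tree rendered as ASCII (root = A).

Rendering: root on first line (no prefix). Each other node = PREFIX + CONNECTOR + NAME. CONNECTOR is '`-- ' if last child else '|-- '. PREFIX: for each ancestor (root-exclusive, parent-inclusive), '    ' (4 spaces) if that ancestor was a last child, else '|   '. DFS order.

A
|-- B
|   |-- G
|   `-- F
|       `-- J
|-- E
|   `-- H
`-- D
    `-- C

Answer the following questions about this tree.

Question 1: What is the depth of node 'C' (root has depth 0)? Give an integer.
Path from root to C: A -> D -> C
Depth = number of edges = 2

Answer: 2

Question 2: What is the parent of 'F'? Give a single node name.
Scan adjacency: F appears as child of B

Answer: B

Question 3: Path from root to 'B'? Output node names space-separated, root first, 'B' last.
Answer: A B

Derivation:
Walk down from root: A -> B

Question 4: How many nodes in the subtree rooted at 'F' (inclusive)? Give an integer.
Subtree rooted at F contains: F, J
Count = 2

Answer: 2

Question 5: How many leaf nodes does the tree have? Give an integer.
Leaves (nodes with no children): C, G, H, J

Answer: 4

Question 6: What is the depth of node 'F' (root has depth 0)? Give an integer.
Path from root to F: A -> B -> F
Depth = number of edges = 2

Answer: 2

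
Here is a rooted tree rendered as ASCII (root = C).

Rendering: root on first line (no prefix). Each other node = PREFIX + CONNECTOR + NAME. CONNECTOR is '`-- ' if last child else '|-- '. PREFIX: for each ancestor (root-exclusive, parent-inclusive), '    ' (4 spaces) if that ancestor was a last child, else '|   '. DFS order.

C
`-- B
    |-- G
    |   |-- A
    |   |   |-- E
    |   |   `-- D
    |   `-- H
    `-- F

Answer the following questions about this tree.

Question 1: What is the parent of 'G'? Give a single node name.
Scan adjacency: G appears as child of B

Answer: B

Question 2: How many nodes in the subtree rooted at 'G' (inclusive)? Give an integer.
Answer: 5

Derivation:
Subtree rooted at G contains: A, D, E, G, H
Count = 5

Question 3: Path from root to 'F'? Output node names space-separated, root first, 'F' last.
Answer: C B F

Derivation:
Walk down from root: C -> B -> F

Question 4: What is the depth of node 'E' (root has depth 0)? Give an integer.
Path from root to E: C -> B -> G -> A -> E
Depth = number of edges = 4

Answer: 4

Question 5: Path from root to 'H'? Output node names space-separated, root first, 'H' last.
Walk down from root: C -> B -> G -> H

Answer: C B G H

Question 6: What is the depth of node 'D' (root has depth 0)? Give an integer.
Answer: 4

Derivation:
Path from root to D: C -> B -> G -> A -> D
Depth = number of edges = 4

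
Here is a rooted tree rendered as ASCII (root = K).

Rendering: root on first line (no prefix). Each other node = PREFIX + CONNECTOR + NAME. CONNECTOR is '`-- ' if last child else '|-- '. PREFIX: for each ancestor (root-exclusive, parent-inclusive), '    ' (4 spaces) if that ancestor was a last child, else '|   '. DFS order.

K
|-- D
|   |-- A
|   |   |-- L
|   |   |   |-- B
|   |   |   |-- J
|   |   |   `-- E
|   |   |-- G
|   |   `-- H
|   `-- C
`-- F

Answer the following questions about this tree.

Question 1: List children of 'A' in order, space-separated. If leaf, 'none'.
Node A's children (from adjacency): L, G, H

Answer: L G H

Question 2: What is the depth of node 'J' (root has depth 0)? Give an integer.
Answer: 4

Derivation:
Path from root to J: K -> D -> A -> L -> J
Depth = number of edges = 4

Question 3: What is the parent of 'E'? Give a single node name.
Scan adjacency: E appears as child of L

Answer: L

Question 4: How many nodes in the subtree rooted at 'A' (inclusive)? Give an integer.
Answer: 7

Derivation:
Subtree rooted at A contains: A, B, E, G, H, J, L
Count = 7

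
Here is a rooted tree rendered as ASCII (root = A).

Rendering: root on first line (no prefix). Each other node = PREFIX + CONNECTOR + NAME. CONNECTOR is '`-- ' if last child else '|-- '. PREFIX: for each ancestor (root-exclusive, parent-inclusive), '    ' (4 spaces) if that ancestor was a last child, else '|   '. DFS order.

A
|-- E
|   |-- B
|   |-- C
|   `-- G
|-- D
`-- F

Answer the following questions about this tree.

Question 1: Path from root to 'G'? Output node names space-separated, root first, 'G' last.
Walk down from root: A -> E -> G

Answer: A E G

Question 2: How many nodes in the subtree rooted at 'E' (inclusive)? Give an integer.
Answer: 4

Derivation:
Subtree rooted at E contains: B, C, E, G
Count = 4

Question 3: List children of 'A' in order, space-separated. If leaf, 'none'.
Answer: E D F

Derivation:
Node A's children (from adjacency): E, D, F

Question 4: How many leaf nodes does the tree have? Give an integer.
Answer: 5

Derivation:
Leaves (nodes with no children): B, C, D, F, G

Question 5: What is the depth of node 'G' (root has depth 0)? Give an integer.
Answer: 2

Derivation:
Path from root to G: A -> E -> G
Depth = number of edges = 2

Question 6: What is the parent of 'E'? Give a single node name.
Scan adjacency: E appears as child of A

Answer: A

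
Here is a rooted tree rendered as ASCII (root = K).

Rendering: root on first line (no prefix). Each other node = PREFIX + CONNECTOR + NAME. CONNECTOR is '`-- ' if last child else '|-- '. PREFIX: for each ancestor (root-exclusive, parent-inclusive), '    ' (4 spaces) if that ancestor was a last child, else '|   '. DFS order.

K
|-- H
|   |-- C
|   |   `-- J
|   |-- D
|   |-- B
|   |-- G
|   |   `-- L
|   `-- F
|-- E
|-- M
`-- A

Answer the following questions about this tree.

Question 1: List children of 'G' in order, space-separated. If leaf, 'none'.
Node G's children (from adjacency): L

Answer: L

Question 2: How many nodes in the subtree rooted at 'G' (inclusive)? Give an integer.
Answer: 2

Derivation:
Subtree rooted at G contains: G, L
Count = 2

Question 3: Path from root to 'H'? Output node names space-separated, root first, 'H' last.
Walk down from root: K -> H

Answer: K H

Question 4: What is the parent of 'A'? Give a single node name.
Scan adjacency: A appears as child of K

Answer: K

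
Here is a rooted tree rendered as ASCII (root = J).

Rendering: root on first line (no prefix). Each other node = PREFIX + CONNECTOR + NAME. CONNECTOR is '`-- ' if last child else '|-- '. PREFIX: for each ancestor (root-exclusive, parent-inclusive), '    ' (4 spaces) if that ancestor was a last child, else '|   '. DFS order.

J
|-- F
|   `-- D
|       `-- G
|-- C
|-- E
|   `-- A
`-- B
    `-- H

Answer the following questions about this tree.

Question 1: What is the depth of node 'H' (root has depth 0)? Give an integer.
Path from root to H: J -> B -> H
Depth = number of edges = 2

Answer: 2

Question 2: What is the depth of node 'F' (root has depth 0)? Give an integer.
Path from root to F: J -> F
Depth = number of edges = 1

Answer: 1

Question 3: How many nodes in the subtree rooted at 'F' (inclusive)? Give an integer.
Subtree rooted at F contains: D, F, G
Count = 3

Answer: 3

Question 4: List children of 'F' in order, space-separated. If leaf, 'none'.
Node F's children (from adjacency): D

Answer: D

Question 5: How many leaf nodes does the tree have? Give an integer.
Leaves (nodes with no children): A, C, G, H

Answer: 4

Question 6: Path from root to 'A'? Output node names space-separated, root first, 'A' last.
Answer: J E A

Derivation:
Walk down from root: J -> E -> A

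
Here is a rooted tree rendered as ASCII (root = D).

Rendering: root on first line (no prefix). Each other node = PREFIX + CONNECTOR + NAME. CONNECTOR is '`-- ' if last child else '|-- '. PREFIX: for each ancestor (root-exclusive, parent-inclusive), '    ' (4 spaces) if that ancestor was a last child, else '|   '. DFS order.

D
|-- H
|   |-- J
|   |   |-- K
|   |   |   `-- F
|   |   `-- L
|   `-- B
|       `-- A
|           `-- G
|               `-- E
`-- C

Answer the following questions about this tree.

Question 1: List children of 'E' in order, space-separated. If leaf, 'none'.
Node E's children (from adjacency): (leaf)

Answer: none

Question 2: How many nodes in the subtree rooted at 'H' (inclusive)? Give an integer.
Answer: 9

Derivation:
Subtree rooted at H contains: A, B, E, F, G, H, J, K, L
Count = 9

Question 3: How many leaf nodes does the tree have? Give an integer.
Answer: 4

Derivation:
Leaves (nodes with no children): C, E, F, L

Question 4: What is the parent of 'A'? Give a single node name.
Scan adjacency: A appears as child of B

Answer: B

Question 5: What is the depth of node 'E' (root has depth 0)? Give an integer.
Answer: 5

Derivation:
Path from root to E: D -> H -> B -> A -> G -> E
Depth = number of edges = 5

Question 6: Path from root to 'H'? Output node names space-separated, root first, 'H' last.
Answer: D H

Derivation:
Walk down from root: D -> H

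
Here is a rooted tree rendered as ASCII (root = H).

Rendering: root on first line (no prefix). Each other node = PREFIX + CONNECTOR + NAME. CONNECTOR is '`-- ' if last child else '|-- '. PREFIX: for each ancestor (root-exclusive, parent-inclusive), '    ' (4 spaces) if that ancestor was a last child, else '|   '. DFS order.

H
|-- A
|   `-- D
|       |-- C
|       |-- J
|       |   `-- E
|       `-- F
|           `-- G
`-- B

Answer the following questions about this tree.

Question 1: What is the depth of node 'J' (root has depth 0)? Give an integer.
Path from root to J: H -> A -> D -> J
Depth = number of edges = 3

Answer: 3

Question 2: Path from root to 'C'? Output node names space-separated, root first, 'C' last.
Answer: H A D C

Derivation:
Walk down from root: H -> A -> D -> C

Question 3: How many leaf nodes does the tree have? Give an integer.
Leaves (nodes with no children): B, C, E, G

Answer: 4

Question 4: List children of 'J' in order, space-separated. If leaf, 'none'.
Answer: E

Derivation:
Node J's children (from adjacency): E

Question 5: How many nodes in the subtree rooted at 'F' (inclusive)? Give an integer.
Subtree rooted at F contains: F, G
Count = 2

Answer: 2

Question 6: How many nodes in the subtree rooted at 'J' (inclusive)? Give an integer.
Subtree rooted at J contains: E, J
Count = 2

Answer: 2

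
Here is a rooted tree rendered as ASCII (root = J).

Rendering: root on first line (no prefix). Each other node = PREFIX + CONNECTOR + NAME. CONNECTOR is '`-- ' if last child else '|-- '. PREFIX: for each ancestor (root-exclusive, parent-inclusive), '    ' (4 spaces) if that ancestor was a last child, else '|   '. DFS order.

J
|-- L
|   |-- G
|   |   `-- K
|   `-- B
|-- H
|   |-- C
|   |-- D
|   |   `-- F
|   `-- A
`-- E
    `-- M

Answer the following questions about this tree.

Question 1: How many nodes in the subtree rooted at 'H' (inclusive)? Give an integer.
Answer: 5

Derivation:
Subtree rooted at H contains: A, C, D, F, H
Count = 5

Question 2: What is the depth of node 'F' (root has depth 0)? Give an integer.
Answer: 3

Derivation:
Path from root to F: J -> H -> D -> F
Depth = number of edges = 3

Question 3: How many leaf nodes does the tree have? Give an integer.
Answer: 6

Derivation:
Leaves (nodes with no children): A, B, C, F, K, M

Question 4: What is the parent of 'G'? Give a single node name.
Answer: L

Derivation:
Scan adjacency: G appears as child of L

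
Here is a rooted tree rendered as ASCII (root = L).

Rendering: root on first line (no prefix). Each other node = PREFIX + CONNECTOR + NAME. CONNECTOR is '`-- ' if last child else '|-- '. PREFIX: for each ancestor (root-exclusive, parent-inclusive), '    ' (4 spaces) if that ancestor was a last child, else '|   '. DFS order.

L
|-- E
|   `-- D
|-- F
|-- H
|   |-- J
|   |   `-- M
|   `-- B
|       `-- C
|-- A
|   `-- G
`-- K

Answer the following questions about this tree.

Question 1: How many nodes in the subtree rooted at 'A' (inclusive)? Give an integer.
Subtree rooted at A contains: A, G
Count = 2

Answer: 2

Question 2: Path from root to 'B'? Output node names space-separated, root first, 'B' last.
Answer: L H B

Derivation:
Walk down from root: L -> H -> B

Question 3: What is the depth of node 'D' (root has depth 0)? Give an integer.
Path from root to D: L -> E -> D
Depth = number of edges = 2

Answer: 2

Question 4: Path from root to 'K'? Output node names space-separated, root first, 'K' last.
Walk down from root: L -> K

Answer: L K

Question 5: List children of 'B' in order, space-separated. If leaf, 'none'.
Answer: C

Derivation:
Node B's children (from adjacency): C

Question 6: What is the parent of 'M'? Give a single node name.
Scan adjacency: M appears as child of J

Answer: J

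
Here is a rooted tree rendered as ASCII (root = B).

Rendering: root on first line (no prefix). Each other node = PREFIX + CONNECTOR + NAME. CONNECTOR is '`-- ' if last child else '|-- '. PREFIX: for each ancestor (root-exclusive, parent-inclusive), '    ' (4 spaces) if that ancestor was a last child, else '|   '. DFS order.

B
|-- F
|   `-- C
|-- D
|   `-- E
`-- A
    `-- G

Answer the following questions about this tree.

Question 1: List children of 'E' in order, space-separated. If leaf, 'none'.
Node E's children (from adjacency): (leaf)

Answer: none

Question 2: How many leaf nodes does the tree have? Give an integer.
Leaves (nodes with no children): C, E, G

Answer: 3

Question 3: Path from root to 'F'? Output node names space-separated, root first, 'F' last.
Answer: B F

Derivation:
Walk down from root: B -> F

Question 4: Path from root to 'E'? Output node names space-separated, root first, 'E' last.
Answer: B D E

Derivation:
Walk down from root: B -> D -> E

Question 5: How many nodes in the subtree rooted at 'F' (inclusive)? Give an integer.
Subtree rooted at F contains: C, F
Count = 2

Answer: 2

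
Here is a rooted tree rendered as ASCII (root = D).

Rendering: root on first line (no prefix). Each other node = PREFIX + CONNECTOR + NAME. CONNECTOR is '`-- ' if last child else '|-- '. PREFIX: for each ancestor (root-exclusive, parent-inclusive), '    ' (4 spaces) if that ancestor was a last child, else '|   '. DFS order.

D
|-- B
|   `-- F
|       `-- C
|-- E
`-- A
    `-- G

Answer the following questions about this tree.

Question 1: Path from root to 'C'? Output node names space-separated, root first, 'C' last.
Walk down from root: D -> B -> F -> C

Answer: D B F C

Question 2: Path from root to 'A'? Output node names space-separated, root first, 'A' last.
Walk down from root: D -> A

Answer: D A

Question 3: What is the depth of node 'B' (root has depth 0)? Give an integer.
Path from root to B: D -> B
Depth = number of edges = 1

Answer: 1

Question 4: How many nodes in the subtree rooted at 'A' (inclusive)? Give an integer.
Answer: 2

Derivation:
Subtree rooted at A contains: A, G
Count = 2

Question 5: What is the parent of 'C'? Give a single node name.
Answer: F

Derivation:
Scan adjacency: C appears as child of F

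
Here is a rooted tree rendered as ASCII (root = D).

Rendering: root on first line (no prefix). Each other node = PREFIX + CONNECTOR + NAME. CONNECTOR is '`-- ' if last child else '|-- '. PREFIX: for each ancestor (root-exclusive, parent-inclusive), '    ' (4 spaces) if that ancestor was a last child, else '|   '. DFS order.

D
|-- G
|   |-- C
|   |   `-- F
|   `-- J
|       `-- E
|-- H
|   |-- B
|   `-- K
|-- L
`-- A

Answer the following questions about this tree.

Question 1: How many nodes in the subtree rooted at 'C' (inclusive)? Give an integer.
Answer: 2

Derivation:
Subtree rooted at C contains: C, F
Count = 2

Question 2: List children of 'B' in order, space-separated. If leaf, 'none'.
Answer: none

Derivation:
Node B's children (from adjacency): (leaf)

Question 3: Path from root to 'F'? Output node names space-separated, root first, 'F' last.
Answer: D G C F

Derivation:
Walk down from root: D -> G -> C -> F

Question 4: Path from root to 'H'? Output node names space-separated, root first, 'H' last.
Answer: D H

Derivation:
Walk down from root: D -> H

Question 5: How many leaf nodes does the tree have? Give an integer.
Answer: 6

Derivation:
Leaves (nodes with no children): A, B, E, F, K, L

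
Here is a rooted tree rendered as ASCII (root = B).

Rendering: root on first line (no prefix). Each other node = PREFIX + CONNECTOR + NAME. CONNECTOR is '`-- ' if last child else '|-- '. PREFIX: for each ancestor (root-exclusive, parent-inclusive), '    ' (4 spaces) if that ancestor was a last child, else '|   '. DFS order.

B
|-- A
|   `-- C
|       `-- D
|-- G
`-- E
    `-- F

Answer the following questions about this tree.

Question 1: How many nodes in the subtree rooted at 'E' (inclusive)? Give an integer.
Answer: 2

Derivation:
Subtree rooted at E contains: E, F
Count = 2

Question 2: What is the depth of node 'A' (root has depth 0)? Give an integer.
Answer: 1

Derivation:
Path from root to A: B -> A
Depth = number of edges = 1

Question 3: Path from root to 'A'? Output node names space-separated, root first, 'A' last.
Walk down from root: B -> A

Answer: B A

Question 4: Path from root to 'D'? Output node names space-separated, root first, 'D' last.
Answer: B A C D

Derivation:
Walk down from root: B -> A -> C -> D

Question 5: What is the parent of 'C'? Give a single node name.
Answer: A

Derivation:
Scan adjacency: C appears as child of A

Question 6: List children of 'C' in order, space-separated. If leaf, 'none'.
Answer: D

Derivation:
Node C's children (from adjacency): D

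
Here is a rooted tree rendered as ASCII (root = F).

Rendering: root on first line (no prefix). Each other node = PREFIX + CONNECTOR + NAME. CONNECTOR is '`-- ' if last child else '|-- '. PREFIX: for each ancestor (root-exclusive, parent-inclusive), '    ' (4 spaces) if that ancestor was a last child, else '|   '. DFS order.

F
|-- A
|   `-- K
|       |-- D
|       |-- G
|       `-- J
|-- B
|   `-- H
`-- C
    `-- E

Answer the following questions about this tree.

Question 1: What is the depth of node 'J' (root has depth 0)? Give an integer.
Answer: 3

Derivation:
Path from root to J: F -> A -> K -> J
Depth = number of edges = 3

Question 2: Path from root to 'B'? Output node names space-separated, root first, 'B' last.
Answer: F B

Derivation:
Walk down from root: F -> B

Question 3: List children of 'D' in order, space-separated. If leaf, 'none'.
Node D's children (from adjacency): (leaf)

Answer: none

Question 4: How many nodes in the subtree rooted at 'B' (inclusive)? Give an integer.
Answer: 2

Derivation:
Subtree rooted at B contains: B, H
Count = 2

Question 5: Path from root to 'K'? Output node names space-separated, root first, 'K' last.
Walk down from root: F -> A -> K

Answer: F A K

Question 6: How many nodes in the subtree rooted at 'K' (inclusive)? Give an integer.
Answer: 4

Derivation:
Subtree rooted at K contains: D, G, J, K
Count = 4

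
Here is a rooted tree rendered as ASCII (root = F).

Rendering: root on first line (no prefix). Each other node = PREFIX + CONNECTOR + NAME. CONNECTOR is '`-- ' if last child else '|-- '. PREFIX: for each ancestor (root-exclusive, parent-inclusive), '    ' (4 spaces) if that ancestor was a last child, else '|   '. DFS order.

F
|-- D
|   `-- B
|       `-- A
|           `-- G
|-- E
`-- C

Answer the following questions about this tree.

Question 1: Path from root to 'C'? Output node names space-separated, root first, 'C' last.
Answer: F C

Derivation:
Walk down from root: F -> C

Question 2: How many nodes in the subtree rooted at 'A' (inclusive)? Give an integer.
Subtree rooted at A contains: A, G
Count = 2

Answer: 2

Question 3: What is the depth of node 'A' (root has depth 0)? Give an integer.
Answer: 3

Derivation:
Path from root to A: F -> D -> B -> A
Depth = number of edges = 3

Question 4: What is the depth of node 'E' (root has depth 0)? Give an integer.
Path from root to E: F -> E
Depth = number of edges = 1

Answer: 1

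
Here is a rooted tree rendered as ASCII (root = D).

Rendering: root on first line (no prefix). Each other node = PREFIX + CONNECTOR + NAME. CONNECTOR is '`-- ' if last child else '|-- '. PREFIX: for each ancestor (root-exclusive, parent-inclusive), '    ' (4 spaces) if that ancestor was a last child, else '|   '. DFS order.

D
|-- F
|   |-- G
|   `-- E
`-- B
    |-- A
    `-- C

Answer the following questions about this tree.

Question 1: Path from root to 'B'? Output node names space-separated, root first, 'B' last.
Answer: D B

Derivation:
Walk down from root: D -> B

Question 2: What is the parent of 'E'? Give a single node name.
Answer: F

Derivation:
Scan adjacency: E appears as child of F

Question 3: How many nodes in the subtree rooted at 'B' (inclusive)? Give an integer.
Subtree rooted at B contains: A, B, C
Count = 3

Answer: 3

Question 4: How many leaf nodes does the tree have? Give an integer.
Answer: 4

Derivation:
Leaves (nodes with no children): A, C, E, G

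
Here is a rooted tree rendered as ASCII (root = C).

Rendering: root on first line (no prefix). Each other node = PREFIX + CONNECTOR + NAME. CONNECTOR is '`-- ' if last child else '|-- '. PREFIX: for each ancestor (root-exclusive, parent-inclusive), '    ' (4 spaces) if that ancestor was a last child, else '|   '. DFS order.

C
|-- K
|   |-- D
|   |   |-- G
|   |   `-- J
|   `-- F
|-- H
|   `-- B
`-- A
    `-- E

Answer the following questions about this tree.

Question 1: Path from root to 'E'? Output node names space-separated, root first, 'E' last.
Walk down from root: C -> A -> E

Answer: C A E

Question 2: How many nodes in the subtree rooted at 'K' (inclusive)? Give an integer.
Answer: 5

Derivation:
Subtree rooted at K contains: D, F, G, J, K
Count = 5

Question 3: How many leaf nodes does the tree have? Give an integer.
Answer: 5

Derivation:
Leaves (nodes with no children): B, E, F, G, J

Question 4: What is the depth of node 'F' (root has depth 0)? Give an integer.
Path from root to F: C -> K -> F
Depth = number of edges = 2

Answer: 2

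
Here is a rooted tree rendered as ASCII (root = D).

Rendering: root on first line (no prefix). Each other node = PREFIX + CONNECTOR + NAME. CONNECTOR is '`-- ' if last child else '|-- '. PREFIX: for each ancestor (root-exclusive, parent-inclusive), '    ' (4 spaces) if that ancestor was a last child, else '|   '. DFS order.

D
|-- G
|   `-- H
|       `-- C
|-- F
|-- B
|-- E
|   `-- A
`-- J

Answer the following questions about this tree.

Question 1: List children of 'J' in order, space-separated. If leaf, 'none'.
Node J's children (from adjacency): (leaf)

Answer: none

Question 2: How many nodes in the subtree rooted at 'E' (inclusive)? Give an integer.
Subtree rooted at E contains: A, E
Count = 2

Answer: 2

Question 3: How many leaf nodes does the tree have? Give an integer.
Leaves (nodes with no children): A, B, C, F, J

Answer: 5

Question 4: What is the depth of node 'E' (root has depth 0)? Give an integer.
Path from root to E: D -> E
Depth = number of edges = 1

Answer: 1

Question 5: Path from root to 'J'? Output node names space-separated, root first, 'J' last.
Walk down from root: D -> J

Answer: D J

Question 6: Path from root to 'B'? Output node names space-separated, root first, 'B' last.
Answer: D B

Derivation:
Walk down from root: D -> B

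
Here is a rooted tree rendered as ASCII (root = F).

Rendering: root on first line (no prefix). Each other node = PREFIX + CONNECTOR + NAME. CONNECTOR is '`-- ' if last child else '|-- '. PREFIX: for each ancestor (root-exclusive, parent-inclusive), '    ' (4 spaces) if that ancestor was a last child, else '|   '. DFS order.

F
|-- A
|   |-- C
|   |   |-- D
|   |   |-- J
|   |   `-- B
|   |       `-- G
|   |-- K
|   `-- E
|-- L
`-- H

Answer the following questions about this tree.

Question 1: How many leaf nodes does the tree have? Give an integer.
Answer: 7

Derivation:
Leaves (nodes with no children): D, E, G, H, J, K, L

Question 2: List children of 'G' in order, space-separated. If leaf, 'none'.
Answer: none

Derivation:
Node G's children (from adjacency): (leaf)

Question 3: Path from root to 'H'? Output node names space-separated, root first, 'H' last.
Walk down from root: F -> H

Answer: F H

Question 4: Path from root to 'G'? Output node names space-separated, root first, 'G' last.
Answer: F A C B G

Derivation:
Walk down from root: F -> A -> C -> B -> G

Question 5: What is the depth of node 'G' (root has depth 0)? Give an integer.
Path from root to G: F -> A -> C -> B -> G
Depth = number of edges = 4

Answer: 4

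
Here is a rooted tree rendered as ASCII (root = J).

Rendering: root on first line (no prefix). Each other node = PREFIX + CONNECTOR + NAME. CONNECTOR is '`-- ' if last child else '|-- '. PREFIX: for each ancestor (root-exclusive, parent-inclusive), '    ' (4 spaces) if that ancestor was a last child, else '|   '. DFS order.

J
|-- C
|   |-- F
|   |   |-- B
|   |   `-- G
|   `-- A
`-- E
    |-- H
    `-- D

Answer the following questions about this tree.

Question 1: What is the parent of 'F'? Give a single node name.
Scan adjacency: F appears as child of C

Answer: C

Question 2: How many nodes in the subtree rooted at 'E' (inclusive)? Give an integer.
Subtree rooted at E contains: D, E, H
Count = 3

Answer: 3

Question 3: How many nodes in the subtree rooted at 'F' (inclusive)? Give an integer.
Subtree rooted at F contains: B, F, G
Count = 3

Answer: 3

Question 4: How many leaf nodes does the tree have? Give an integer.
Leaves (nodes with no children): A, B, D, G, H

Answer: 5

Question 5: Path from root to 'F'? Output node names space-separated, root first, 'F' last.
Walk down from root: J -> C -> F

Answer: J C F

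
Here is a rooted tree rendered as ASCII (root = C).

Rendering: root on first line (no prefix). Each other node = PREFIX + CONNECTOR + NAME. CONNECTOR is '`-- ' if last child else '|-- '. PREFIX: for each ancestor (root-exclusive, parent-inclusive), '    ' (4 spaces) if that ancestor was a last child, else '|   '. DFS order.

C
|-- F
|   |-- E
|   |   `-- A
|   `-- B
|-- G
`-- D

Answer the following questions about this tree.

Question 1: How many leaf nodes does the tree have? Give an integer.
Answer: 4

Derivation:
Leaves (nodes with no children): A, B, D, G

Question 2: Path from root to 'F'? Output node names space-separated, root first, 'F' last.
Walk down from root: C -> F

Answer: C F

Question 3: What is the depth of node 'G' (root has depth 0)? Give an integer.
Path from root to G: C -> G
Depth = number of edges = 1

Answer: 1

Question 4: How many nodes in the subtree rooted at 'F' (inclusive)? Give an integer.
Answer: 4

Derivation:
Subtree rooted at F contains: A, B, E, F
Count = 4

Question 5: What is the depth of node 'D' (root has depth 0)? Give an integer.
Answer: 1

Derivation:
Path from root to D: C -> D
Depth = number of edges = 1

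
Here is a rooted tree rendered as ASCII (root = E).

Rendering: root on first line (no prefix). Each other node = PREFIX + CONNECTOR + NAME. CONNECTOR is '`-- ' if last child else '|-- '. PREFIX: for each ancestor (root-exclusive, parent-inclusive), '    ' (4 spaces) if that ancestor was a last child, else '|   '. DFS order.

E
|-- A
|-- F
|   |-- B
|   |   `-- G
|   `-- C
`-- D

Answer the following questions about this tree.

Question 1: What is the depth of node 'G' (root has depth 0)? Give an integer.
Path from root to G: E -> F -> B -> G
Depth = number of edges = 3

Answer: 3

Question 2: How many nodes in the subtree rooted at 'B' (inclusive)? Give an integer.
Subtree rooted at B contains: B, G
Count = 2

Answer: 2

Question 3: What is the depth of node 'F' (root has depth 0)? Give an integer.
Path from root to F: E -> F
Depth = number of edges = 1

Answer: 1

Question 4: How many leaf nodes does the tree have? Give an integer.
Answer: 4

Derivation:
Leaves (nodes with no children): A, C, D, G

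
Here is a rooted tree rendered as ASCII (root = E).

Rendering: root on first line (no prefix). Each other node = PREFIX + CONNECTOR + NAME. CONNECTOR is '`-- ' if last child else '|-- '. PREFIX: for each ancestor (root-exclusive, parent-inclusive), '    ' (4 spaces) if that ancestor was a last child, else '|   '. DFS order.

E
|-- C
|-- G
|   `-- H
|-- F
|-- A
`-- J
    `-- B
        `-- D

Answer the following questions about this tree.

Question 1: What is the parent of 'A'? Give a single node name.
Scan adjacency: A appears as child of E

Answer: E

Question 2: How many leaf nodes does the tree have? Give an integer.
Answer: 5

Derivation:
Leaves (nodes with no children): A, C, D, F, H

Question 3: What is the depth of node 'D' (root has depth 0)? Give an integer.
Path from root to D: E -> J -> B -> D
Depth = number of edges = 3

Answer: 3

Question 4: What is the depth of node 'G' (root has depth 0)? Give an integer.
Answer: 1

Derivation:
Path from root to G: E -> G
Depth = number of edges = 1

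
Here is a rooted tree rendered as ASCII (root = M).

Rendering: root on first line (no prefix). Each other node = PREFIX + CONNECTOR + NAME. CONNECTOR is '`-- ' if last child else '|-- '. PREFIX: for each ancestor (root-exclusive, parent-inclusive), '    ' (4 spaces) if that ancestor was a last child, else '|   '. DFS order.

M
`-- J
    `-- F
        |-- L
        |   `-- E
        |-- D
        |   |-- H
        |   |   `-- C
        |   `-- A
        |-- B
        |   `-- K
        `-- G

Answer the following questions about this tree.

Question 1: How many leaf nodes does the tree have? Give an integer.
Answer: 5

Derivation:
Leaves (nodes with no children): A, C, E, G, K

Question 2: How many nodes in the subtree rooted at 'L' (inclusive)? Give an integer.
Subtree rooted at L contains: E, L
Count = 2

Answer: 2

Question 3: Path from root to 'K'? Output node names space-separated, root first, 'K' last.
Walk down from root: M -> J -> F -> B -> K

Answer: M J F B K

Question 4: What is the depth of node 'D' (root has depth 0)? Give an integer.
Answer: 3

Derivation:
Path from root to D: M -> J -> F -> D
Depth = number of edges = 3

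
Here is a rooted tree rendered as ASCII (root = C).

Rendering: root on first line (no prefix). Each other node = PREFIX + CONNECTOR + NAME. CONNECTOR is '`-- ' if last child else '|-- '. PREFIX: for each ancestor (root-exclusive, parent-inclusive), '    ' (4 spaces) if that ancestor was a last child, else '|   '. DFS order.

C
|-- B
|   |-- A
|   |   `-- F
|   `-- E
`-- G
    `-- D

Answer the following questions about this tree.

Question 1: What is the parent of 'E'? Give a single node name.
Answer: B

Derivation:
Scan adjacency: E appears as child of B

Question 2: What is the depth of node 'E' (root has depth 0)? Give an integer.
Answer: 2

Derivation:
Path from root to E: C -> B -> E
Depth = number of edges = 2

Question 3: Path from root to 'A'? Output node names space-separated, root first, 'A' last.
Answer: C B A

Derivation:
Walk down from root: C -> B -> A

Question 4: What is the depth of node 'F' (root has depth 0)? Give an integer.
Path from root to F: C -> B -> A -> F
Depth = number of edges = 3

Answer: 3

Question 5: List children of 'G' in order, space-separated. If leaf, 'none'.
Node G's children (from adjacency): D

Answer: D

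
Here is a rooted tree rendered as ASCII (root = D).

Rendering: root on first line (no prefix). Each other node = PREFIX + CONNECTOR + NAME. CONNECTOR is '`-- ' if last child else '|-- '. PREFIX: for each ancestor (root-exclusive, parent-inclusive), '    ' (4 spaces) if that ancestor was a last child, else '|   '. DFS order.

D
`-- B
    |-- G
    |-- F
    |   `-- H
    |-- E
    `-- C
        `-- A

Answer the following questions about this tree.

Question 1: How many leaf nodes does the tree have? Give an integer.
Answer: 4

Derivation:
Leaves (nodes with no children): A, E, G, H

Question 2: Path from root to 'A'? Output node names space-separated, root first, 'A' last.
Walk down from root: D -> B -> C -> A

Answer: D B C A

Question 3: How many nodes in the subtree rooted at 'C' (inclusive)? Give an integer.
Answer: 2

Derivation:
Subtree rooted at C contains: A, C
Count = 2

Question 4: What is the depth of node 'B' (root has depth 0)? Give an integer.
Path from root to B: D -> B
Depth = number of edges = 1

Answer: 1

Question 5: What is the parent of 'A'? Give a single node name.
Scan adjacency: A appears as child of C

Answer: C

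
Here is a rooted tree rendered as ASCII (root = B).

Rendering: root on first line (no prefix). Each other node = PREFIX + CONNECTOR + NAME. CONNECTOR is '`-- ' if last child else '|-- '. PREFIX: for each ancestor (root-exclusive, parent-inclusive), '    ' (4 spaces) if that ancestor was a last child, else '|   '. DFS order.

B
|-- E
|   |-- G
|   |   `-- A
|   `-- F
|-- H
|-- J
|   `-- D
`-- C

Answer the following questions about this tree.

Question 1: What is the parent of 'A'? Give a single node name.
Answer: G

Derivation:
Scan adjacency: A appears as child of G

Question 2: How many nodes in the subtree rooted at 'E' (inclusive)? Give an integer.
Subtree rooted at E contains: A, E, F, G
Count = 4

Answer: 4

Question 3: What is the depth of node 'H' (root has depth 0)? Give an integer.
Answer: 1

Derivation:
Path from root to H: B -> H
Depth = number of edges = 1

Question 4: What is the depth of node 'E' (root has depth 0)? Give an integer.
Path from root to E: B -> E
Depth = number of edges = 1

Answer: 1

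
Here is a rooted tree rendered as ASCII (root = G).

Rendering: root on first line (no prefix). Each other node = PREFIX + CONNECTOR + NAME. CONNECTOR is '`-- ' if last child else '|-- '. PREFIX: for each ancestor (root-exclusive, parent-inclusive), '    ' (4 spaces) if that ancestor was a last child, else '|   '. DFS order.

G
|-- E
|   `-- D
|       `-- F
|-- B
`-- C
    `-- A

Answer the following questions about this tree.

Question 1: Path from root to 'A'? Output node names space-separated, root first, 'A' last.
Answer: G C A

Derivation:
Walk down from root: G -> C -> A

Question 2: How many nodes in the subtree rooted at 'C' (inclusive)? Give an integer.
Subtree rooted at C contains: A, C
Count = 2

Answer: 2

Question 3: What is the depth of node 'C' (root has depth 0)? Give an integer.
Answer: 1

Derivation:
Path from root to C: G -> C
Depth = number of edges = 1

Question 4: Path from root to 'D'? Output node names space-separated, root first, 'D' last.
Walk down from root: G -> E -> D

Answer: G E D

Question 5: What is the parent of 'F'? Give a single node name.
Scan adjacency: F appears as child of D

Answer: D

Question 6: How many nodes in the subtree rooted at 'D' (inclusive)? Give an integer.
Answer: 2

Derivation:
Subtree rooted at D contains: D, F
Count = 2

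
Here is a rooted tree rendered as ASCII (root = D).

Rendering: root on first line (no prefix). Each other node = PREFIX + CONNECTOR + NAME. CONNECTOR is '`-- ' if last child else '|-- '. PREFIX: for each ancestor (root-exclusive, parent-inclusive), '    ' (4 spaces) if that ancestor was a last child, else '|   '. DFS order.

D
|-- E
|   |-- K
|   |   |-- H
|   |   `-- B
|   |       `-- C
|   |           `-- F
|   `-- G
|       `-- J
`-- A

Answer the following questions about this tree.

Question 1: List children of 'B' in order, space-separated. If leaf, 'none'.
Node B's children (from adjacency): C

Answer: C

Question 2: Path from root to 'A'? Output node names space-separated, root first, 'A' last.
Answer: D A

Derivation:
Walk down from root: D -> A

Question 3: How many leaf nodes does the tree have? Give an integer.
Leaves (nodes with no children): A, F, H, J

Answer: 4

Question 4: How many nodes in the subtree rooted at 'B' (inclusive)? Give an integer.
Subtree rooted at B contains: B, C, F
Count = 3

Answer: 3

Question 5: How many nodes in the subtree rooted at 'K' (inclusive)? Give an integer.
Answer: 5

Derivation:
Subtree rooted at K contains: B, C, F, H, K
Count = 5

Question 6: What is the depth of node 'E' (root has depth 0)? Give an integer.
Path from root to E: D -> E
Depth = number of edges = 1

Answer: 1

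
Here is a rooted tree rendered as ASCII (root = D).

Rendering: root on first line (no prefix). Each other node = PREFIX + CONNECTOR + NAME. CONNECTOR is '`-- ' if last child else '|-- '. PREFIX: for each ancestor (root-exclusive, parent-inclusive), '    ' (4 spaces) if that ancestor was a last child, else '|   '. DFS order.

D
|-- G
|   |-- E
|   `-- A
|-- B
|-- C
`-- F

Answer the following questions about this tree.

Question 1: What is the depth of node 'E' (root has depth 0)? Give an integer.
Answer: 2

Derivation:
Path from root to E: D -> G -> E
Depth = number of edges = 2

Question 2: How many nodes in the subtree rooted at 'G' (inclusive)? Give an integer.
Answer: 3

Derivation:
Subtree rooted at G contains: A, E, G
Count = 3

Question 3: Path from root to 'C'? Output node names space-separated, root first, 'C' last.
Answer: D C

Derivation:
Walk down from root: D -> C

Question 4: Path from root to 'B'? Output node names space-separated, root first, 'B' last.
Walk down from root: D -> B

Answer: D B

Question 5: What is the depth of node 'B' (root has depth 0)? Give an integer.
Answer: 1

Derivation:
Path from root to B: D -> B
Depth = number of edges = 1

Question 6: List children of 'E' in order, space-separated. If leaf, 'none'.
Answer: none

Derivation:
Node E's children (from adjacency): (leaf)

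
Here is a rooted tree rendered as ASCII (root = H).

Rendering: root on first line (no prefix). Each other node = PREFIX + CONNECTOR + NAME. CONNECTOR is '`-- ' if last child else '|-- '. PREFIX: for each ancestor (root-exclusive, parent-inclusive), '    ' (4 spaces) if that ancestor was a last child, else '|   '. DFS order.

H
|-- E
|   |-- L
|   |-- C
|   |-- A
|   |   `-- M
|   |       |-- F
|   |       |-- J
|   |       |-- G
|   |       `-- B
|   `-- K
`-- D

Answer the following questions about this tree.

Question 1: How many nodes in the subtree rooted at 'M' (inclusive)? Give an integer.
Subtree rooted at M contains: B, F, G, J, M
Count = 5

Answer: 5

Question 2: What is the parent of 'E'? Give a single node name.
Answer: H

Derivation:
Scan adjacency: E appears as child of H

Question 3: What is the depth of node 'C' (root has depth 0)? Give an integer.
Path from root to C: H -> E -> C
Depth = number of edges = 2

Answer: 2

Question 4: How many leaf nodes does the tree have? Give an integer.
Answer: 8

Derivation:
Leaves (nodes with no children): B, C, D, F, G, J, K, L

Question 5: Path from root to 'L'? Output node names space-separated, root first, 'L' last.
Walk down from root: H -> E -> L

Answer: H E L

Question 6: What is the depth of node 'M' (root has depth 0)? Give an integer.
Answer: 3

Derivation:
Path from root to M: H -> E -> A -> M
Depth = number of edges = 3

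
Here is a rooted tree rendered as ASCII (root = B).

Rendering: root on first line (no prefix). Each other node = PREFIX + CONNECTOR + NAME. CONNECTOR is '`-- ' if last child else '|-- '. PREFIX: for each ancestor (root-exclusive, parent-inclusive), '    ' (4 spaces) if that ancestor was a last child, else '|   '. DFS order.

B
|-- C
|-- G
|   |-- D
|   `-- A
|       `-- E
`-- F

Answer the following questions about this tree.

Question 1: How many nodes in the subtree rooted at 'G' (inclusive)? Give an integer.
Subtree rooted at G contains: A, D, E, G
Count = 4

Answer: 4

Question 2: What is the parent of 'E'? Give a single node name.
Answer: A

Derivation:
Scan adjacency: E appears as child of A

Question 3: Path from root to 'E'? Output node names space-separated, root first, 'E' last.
Answer: B G A E

Derivation:
Walk down from root: B -> G -> A -> E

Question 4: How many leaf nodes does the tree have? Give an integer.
Answer: 4

Derivation:
Leaves (nodes with no children): C, D, E, F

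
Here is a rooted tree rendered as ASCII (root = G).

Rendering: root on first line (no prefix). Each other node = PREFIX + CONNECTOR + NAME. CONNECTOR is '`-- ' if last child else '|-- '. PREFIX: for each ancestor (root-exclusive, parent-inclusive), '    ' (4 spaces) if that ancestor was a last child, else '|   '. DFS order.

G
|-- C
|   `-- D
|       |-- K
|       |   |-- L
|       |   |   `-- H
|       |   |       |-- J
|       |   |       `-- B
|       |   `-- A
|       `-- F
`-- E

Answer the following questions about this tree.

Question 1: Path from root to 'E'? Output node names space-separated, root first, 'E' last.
Answer: G E

Derivation:
Walk down from root: G -> E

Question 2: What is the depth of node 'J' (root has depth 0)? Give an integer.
Path from root to J: G -> C -> D -> K -> L -> H -> J
Depth = number of edges = 6

Answer: 6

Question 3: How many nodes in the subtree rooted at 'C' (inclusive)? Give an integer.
Answer: 9

Derivation:
Subtree rooted at C contains: A, B, C, D, F, H, J, K, L
Count = 9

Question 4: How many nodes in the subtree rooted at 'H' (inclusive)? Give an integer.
Subtree rooted at H contains: B, H, J
Count = 3

Answer: 3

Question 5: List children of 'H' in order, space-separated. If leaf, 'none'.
Answer: J B

Derivation:
Node H's children (from adjacency): J, B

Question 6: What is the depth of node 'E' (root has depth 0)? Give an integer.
Answer: 1

Derivation:
Path from root to E: G -> E
Depth = number of edges = 1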